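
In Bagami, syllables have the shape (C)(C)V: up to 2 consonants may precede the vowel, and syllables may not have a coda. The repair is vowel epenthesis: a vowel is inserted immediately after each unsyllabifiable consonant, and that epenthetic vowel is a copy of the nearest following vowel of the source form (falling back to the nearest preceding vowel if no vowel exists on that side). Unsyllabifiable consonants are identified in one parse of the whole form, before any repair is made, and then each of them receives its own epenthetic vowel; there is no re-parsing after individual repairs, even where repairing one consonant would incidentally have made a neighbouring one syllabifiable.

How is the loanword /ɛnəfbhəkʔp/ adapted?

The consonants /f/, /k/, /ʔ/, /p/ cannot be parsed into a legal (C)(C)V syllable (no codas are permitted; onsets may contain at most 2 consonants).
Epenthesis after each stranded consonant: /f/ → /fə/, /k/ → /kə/, /ʔ/ → /ʔə/, /p/ → /pə/.

ɛnəfəbhəkəʔəpə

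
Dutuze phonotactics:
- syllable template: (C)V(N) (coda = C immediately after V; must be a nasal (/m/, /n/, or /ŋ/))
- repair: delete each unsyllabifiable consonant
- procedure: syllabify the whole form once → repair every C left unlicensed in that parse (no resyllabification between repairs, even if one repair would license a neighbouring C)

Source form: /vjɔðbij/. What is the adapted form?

jɔbi

Syllabifying with onset maximization leaves /v/, /ð/, /j/ stranded (only a nasal (/m/, /n/, or /ŋ/) is licensed in coda position; onsets are limited to one consonant).
Each unlicensed consonant is deleted: /v/, /ð/, /j/.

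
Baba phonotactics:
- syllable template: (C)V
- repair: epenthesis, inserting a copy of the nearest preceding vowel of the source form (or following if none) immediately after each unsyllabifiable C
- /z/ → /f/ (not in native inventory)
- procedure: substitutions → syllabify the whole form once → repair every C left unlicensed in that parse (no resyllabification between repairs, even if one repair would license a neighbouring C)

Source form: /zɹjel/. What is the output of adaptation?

feɹejele

Substitution: /z/ → /f/, giving /fɹjel/.
Syllabifying with onset maximization leaves /f/, /ɹ/, /l/ stranded (no codas are permitted; onsets are limited to one consonant).
Epenthesis after each stranded consonant: /f/ → /fe/, /ɹ/ → /ɹe/, /l/ → /le/.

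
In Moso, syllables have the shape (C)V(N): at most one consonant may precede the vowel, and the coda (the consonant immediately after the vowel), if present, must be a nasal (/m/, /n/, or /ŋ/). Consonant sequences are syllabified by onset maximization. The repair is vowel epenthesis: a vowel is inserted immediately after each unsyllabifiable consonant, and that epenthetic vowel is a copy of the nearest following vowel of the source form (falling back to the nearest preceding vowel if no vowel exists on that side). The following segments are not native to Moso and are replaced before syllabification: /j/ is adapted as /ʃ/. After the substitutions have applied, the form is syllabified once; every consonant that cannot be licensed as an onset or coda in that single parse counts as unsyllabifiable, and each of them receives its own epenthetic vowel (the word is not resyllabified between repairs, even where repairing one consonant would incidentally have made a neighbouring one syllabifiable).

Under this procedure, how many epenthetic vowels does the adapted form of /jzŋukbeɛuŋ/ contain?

3

After substitution the input is /ʃzŋukbeɛuŋ/.
The unsyllabifiable consonants are /ʃ/, /z/, /k/; each receives one epenthetic vowel.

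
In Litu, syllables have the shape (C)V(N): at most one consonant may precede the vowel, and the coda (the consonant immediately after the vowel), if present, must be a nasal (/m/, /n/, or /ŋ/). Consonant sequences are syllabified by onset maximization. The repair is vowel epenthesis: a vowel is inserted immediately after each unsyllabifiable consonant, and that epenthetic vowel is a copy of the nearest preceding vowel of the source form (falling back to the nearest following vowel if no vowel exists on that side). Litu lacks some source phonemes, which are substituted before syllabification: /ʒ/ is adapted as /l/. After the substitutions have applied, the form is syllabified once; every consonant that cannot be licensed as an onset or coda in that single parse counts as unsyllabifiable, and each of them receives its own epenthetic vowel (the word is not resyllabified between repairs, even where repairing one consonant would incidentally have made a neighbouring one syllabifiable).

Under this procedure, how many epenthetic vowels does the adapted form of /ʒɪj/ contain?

1

After substitution the input is /lɪj/.
The unsyllabifiable consonants are /j/; each receives one epenthetic vowel.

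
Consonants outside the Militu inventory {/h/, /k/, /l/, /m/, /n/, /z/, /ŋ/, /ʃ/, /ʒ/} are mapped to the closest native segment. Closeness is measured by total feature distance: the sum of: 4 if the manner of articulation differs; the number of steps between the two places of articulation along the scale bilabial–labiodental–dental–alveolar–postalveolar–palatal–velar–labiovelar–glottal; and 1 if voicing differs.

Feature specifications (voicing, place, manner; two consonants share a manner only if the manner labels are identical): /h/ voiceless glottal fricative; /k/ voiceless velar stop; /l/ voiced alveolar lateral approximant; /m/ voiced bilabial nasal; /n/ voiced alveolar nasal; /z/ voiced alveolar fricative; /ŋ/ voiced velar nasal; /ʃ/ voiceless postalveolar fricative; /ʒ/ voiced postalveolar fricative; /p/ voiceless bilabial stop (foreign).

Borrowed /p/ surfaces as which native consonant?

/m/ is closest: manner differs (stop→nasal, +4), place distance 0 (bilabial→bilabial), voicing differs (+1); total 5. Next closest is /k/ at distance 6.

m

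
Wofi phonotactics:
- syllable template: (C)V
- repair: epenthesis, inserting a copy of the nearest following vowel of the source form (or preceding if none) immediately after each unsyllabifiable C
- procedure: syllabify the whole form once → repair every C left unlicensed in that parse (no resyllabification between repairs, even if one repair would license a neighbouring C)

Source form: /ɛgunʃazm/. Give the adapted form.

The consonants /n/, /z/, /m/ cannot be parsed into a legal (C)V syllable (no codas are permitted; onsets are limited to one consonant).
Inserting the epenthetic vowel yields /n/ → /na/, /z/ → /za/, /m/ → /ma/.

ɛgunaʃazama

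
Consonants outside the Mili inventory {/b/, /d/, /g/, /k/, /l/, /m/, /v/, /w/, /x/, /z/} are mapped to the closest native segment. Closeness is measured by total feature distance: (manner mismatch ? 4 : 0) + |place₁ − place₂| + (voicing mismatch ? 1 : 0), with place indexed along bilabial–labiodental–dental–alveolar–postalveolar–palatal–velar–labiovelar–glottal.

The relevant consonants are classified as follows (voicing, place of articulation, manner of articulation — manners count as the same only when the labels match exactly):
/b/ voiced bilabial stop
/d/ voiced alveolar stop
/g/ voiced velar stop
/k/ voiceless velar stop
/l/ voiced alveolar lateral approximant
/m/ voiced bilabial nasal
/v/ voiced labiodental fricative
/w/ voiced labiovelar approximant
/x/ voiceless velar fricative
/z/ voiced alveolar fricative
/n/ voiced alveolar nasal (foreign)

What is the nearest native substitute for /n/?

/m/ is closest: same manner (nasal), place distance 3 (alveolar→bilabial), same voicing; total 3. Next closest is /d/ at distance 4.

m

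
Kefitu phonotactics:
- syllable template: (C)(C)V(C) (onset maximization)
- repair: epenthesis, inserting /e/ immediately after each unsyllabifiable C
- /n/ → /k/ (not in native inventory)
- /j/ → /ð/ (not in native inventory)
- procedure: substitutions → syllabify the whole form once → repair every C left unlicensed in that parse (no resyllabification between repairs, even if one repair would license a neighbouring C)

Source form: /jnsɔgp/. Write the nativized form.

ðeksɔgpe

Substitution: /j/ → /ð/, /n/ → /k/, giving /ðksɔgp/.
Under (C)(C)V(C), the unsyllabifiable consonants are /ð/, /p/ (at most one coda consonant is licensed; onsets may contain at most 2 consonants).
Epenthesis after each stranded consonant: /ð/ → /ðe/, /p/ → /pe/.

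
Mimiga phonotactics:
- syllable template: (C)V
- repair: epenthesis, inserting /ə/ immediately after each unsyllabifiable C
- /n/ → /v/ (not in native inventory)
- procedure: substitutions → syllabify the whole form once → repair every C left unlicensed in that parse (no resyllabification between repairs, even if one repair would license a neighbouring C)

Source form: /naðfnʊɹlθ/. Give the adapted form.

Substitution: /n/ → /v/, giving /vaðfvʊɹlθ/.
The consonants /ð/, /f/, /ɹ/, /l/, /θ/ cannot be parsed into a legal (C)V syllable (no codas are permitted; onsets are limited to one consonant).
Each unlicensed consonant becomes the onset of a new syllable: /ð/ → /ðə/, /f/ → /fə/, /ɹ/ → /ɹə/, /l/ → /lə/, /θ/ → /θə/.

vaðəfəvʊɹələθə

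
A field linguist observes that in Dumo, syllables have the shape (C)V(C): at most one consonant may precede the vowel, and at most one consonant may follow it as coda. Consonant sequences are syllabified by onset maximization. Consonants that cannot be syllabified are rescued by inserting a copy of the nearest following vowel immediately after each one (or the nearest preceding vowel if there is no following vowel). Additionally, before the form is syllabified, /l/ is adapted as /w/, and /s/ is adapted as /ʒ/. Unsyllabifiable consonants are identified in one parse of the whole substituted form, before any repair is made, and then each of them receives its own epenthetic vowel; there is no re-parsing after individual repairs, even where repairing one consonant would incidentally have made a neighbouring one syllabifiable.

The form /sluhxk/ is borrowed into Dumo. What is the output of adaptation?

Substitution: /s/ → /ʒ/, /l/ → /w/, giving /ʒwuhxk/.
The consonants /ʒ/, /x/, /k/ cannot be parsed into a legal (C)V(C) syllable (at most one coda consonant is licensed; onsets are limited to one consonant).
Each unlicensed consonant becomes the onset of a new syllable: /ʒ/ → /ʒu/, /x/ → /xu/, /k/ → /ku/.

ʒuwuhxuku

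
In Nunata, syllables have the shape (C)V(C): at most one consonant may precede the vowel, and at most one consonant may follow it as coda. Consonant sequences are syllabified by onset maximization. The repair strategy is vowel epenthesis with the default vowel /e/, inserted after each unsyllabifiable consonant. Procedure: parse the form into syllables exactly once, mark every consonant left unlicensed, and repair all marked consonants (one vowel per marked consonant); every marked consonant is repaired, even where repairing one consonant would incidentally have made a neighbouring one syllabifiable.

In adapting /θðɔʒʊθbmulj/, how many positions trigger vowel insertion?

3

The unsyllabifiable consonants are /θ/, /b/, /j/; each receives one epenthetic vowel.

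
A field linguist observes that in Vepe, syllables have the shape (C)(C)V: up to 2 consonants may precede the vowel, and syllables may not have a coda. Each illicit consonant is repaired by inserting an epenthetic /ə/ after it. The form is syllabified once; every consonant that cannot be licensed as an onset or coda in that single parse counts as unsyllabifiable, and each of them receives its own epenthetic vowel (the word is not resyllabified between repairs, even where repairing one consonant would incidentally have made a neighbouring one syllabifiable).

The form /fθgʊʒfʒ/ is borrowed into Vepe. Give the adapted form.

Syllabifying with onset maximization leaves /f/, /ʒ/, /f/, /ʒ/ stranded (no codas are permitted; onsets may contain at most 2 consonants).
Inserting the epenthetic vowel yields /f/ → /fə/, /ʒ/ → /ʒə/, /f/ → /fə/, /ʒ/ → /ʒə/.

fəθgʊʒəfəʒə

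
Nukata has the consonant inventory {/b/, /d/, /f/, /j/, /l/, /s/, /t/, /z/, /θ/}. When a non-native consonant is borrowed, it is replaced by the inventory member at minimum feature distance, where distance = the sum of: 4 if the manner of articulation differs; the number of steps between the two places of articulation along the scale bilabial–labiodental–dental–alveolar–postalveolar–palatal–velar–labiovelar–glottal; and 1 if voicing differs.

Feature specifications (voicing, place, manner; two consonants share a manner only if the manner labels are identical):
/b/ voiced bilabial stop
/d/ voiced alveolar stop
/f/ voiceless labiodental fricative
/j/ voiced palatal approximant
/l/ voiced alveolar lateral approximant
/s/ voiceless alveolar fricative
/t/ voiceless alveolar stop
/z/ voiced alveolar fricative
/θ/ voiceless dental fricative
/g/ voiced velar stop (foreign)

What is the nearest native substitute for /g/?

d

/d/ is closest: same manner (stop), place distance 3 (velar→alveolar), same voicing; total 3. Next closest is /t/ at distance 4.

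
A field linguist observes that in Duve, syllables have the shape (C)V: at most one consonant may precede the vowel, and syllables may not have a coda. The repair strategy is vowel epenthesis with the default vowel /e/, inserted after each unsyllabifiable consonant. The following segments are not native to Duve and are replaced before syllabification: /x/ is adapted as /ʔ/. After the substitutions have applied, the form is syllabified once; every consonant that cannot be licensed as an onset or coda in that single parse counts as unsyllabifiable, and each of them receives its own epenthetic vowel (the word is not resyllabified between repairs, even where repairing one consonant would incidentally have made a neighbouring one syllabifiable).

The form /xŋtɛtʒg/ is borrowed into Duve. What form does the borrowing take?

Substitution: /x/ → /ʔ/, giving /ʔŋtɛtʒg/.
Syllabifying with onset maximization leaves /ʔ/, /ŋ/, /t/, /ʒ/, /g/ stranded (no codas are permitted; onsets are limited to one consonant).
Each unlicensed consonant becomes the onset of a new syllable: /ʔ/ → /ʔe/, /ŋ/ → /ŋe/, /t/ → /te/, /ʒ/ → /ʒe/, /g/ → /ge/.

ʔeŋetɛteʒege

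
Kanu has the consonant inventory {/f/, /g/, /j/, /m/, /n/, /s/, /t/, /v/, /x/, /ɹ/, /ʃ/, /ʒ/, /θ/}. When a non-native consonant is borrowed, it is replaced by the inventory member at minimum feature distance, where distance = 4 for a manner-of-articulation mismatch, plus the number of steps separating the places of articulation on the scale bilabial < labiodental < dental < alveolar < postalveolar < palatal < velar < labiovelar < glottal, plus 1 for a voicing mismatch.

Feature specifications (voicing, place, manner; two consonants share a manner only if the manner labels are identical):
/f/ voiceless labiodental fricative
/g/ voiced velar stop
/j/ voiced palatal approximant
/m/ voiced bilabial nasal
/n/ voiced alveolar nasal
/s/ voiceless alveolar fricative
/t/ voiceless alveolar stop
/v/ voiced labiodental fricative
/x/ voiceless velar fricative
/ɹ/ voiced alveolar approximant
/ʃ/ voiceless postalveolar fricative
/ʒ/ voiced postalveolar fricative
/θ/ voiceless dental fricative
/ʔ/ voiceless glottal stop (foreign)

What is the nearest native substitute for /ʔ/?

/g/ is closest: same manner (stop), place distance 2 (glottal→velar), voicing differs (+1); total 3. Next closest is /t/ at distance 5.

g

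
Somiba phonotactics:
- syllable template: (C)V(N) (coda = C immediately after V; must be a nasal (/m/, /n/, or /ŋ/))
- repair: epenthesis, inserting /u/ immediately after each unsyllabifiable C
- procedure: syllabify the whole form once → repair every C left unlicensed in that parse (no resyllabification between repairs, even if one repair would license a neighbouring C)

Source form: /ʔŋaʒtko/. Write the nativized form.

ʔuŋaʒutuko

Under (C)V(N), the unsyllabifiable consonants are /ʔ/, /ʒ/, /t/ (only a nasal (/m/, /n/, or /ŋ/) is licensed in coda position; onsets are limited to one consonant).
Inserting the epenthetic vowel yields /ʔ/ → /ʔu/, /ʒ/ → /ʒu/, /t/ → /tu/.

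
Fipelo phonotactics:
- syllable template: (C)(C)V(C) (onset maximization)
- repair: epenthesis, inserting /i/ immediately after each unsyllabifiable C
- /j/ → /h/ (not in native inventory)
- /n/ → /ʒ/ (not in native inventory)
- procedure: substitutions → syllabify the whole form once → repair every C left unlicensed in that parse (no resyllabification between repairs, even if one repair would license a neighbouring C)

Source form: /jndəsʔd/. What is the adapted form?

Substitution: /j/ → /h/, /n/ → /ʒ/, giving /hʒdəsʔd/.
The consonants /h/, /ʔ/, /d/ cannot be parsed into a legal (C)(C)V(C) syllable (at most one coda consonant is licensed; onsets may contain at most 2 consonants).
Each unlicensed consonant becomes the onset of a new syllable: /h/ → /hi/, /ʔ/ → /ʔi/, /d/ → /di/.

hiʒdəsʔidi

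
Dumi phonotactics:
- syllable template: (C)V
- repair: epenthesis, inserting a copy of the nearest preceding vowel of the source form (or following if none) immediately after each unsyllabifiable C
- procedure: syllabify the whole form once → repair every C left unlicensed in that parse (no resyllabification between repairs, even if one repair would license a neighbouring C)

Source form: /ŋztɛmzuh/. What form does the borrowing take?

ŋɛzɛtɛmɛzuhu

Under (C)V, the unsyllabifiable consonants are /ŋ/, /z/, /m/, /h/ (no codas are permitted; onsets are limited to one consonant).
Each unlicensed consonant becomes the onset of a new syllable: /ŋ/ → /ŋɛ/, /z/ → /zɛ/, /m/ → /mɛ/, /h/ → /hu/.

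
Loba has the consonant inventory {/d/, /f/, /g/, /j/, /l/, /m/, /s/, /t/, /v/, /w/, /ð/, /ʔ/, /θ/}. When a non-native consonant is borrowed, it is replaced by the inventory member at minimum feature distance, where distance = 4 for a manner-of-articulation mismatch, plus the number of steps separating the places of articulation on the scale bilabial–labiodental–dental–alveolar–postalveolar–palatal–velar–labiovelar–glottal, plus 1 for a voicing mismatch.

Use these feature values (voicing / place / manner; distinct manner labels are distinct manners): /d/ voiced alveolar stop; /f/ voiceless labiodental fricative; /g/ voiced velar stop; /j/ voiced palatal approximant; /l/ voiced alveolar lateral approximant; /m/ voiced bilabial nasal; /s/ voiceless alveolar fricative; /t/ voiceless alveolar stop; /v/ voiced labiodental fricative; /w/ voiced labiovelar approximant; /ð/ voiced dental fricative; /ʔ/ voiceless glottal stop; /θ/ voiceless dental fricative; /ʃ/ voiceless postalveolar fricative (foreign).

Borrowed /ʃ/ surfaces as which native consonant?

/s/ is closest: same manner (fricative), place distance 1 (postalveolar→alveolar), same voicing; total 1. Next closest is /θ/ at distance 2.

s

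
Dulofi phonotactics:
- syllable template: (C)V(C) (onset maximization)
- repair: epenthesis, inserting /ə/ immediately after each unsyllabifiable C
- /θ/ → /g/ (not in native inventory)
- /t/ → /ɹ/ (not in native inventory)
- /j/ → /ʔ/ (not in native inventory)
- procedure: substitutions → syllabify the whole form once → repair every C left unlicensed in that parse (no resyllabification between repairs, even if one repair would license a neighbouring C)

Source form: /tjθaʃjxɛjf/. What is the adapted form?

Substitution: /t/ → /ɹ/, /j/ → /ʔ/, /θ/ → /g/, giving /ɹʔgaʃʔxɛʔf/.
Under (C)V(C), the unsyllabifiable consonants are /ɹ/, /ʔ/, /ʔ/, /f/ (at most one coda consonant is licensed; onsets are limited to one consonant).
Epenthesis after each stranded consonant: /ɹ/ → /ɹə/, /ʔ/ → /ʔə/, /ʔ/ → /ʔə/, /f/ → /fə/.

ɹəʔəgaʃʔəxɛʔfə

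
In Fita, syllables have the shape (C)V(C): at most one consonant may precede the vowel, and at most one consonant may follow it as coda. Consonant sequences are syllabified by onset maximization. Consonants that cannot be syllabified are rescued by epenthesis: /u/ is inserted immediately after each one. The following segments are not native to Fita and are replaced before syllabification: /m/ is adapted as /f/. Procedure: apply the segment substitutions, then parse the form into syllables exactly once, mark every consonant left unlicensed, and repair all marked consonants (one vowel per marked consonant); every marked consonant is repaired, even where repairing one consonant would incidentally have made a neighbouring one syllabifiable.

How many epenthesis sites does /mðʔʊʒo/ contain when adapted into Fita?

2

After substitution the input is /fðʔʊʒo/.
The unsyllabifiable consonants are /f/, /ð/; each receives one epenthetic vowel.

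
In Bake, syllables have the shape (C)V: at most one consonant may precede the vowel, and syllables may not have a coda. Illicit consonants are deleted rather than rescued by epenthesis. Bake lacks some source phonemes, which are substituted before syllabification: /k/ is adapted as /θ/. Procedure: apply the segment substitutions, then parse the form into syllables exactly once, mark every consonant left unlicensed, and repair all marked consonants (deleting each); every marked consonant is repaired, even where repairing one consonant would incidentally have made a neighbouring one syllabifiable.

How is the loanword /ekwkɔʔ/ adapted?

eθɔ

Substitution: /k/ → /θ/, giving /eθwθɔʔ/.
Syllabifying with onset maximization leaves /θ/, /w/, /ʔ/ stranded (no codas are permitted; onsets are limited to one consonant).
Each unlicensed consonant is deleted: /θ/, /w/, /ʔ/.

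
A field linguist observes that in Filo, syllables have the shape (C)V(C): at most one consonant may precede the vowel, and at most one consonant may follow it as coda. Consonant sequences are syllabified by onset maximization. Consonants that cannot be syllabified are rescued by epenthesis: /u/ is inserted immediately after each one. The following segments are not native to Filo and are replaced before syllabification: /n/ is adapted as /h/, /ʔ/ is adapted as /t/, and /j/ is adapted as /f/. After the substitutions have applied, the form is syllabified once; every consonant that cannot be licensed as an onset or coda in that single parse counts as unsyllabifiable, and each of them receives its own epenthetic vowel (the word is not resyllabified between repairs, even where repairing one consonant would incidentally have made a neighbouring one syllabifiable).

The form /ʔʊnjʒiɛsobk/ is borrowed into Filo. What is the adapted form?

tʊhfuʒiɛsobku

Substitution: /ʔ/ → /t/, /n/ → /h/, /j/ → /f/, giving /tʊhfʒiɛsobk/.
Syllabifying with onset maximization leaves /f/, /k/ stranded (at most one coda consonant is licensed; onsets are limited to one consonant).
Inserting the epenthetic vowel yields /f/ → /fu/, /k/ → /ku/.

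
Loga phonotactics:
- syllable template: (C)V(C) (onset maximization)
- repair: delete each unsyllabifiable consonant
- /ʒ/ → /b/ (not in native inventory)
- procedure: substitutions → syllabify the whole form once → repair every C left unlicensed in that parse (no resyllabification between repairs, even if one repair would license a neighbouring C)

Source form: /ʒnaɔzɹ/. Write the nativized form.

Substitution: /ʒ/ → /b/, giving /bnaɔzɹ/.
Under (C)V(C), the unsyllabifiable consonants are /b/, /ɹ/ (at most one coda consonant is licensed; onsets are limited to one consonant).
Deleting the stranded consonants removes /b/, /ɹ/.

naɔz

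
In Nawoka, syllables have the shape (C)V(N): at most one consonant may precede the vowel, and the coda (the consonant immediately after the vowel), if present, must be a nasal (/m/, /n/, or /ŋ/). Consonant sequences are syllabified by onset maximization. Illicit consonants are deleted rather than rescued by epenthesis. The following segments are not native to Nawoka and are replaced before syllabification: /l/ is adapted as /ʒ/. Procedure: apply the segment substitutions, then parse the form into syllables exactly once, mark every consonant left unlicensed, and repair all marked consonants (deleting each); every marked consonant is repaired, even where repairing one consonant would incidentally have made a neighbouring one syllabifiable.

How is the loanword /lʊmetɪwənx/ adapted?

ʒʊmetɪwən

Substitution: /l/ → /ʒ/, giving /ʒʊmetɪwənx/.
Under (C)V(N), the unsyllabifiable consonants are /x/ (only a nasal (/m/, /n/, or /ŋ/) is licensed in coda position; onsets are limited to one consonant).
Deletion applies to /x/.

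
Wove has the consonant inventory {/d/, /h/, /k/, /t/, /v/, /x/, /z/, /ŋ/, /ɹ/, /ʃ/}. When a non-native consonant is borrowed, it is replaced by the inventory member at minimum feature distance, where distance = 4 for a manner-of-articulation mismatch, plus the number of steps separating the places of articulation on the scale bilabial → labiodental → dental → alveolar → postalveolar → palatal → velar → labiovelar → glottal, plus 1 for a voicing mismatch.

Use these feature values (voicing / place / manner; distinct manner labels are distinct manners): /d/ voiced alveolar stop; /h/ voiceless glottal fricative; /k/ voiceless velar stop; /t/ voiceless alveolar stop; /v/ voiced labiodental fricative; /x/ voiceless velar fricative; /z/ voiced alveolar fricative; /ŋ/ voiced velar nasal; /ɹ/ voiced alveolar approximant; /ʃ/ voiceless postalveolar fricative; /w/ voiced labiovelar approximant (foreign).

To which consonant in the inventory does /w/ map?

ɹ

/ɹ/ is closest: same manner (approximant), place distance 4 (labiovelar→alveolar), same voicing; total 4. Next closest is /ŋ/ at distance 5.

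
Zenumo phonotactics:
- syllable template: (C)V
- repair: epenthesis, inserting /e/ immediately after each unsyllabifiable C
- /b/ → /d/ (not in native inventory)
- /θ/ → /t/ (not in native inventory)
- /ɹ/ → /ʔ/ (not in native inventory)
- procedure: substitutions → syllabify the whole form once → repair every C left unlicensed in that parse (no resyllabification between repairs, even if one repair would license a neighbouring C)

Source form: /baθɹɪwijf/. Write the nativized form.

dateʔɪwijefe

Substitution: /b/ → /d/, /θ/ → /t/, /ɹ/ → /ʔ/, giving /datʔɪwijf/.
Syllabifying with onset maximization leaves /t/, /j/, /f/ stranded (no codas are permitted; onsets are limited to one consonant).
Each unlicensed consonant becomes the onset of a new syllable: /t/ → /te/, /j/ → /je/, /f/ → /fe/.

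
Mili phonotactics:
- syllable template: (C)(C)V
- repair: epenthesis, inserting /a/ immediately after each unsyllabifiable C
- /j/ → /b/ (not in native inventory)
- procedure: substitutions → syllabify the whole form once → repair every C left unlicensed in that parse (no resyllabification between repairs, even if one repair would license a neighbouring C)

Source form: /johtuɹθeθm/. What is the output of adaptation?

bohtuɹθeθama

Substitution: /j/ → /b/, giving /bohtuɹθeθm/.
The consonants /θ/, /m/ cannot be parsed into a legal (C)(C)V syllable (no codas are permitted; onsets may contain at most 2 consonants).
Each unlicensed consonant becomes the onset of a new syllable: /θ/ → /θa/, /m/ → /ma/.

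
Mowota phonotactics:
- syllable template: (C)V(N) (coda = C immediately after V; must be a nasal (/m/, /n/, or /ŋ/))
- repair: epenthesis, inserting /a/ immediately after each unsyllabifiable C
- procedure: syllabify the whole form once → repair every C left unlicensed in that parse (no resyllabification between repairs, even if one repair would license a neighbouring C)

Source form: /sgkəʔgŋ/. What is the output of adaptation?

Syllabifying with onset maximization leaves /s/, /g/, /ʔ/, /g/, /ŋ/ stranded (only a nasal (/m/, /n/, or /ŋ/) is licensed in coda position; onsets are limited to one consonant).
Inserting the epenthetic vowel yields /s/ → /sa/, /g/ → /ga/, /ʔ/ → /ʔa/, /g/ → /ga/, /ŋ/ → /ŋa/.

sagakəʔagaŋa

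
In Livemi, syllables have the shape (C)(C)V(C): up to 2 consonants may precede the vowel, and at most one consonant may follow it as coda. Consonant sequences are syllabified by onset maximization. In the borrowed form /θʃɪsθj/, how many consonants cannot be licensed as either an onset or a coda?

The consonants /θ/, /j/ cannot be parsed into a legal (C)(C)V(C) syllable (at most one coda consonant is licensed; onsets may contain at most 2 consonants).

2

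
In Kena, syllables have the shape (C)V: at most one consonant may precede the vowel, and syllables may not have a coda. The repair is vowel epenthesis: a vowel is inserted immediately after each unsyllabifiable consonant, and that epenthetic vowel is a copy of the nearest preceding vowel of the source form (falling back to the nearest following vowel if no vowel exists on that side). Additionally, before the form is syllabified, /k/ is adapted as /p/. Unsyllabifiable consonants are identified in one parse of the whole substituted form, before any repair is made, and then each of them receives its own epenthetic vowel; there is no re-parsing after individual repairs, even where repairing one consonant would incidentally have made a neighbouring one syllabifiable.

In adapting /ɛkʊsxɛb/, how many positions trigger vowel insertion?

After substitution the input is /ɛpʊsxɛb/.
The unsyllabifiable consonants are /s/, /b/; each receives one epenthetic vowel.

2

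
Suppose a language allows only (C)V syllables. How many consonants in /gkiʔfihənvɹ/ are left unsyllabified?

5

Under (C)V, the unsyllabifiable consonants are /g/, /ʔ/, /n/, /v/, /ɹ/ (no codas are permitted; onsets are limited to one consonant).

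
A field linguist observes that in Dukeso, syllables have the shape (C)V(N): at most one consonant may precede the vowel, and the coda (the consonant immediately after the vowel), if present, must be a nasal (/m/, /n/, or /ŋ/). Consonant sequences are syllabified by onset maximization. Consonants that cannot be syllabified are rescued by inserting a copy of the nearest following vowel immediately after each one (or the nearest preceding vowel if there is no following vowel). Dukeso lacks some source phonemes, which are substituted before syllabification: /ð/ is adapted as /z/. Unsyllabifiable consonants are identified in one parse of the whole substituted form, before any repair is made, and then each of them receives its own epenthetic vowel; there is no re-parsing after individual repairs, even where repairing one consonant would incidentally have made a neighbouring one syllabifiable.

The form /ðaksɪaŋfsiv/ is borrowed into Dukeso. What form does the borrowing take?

Substitution: /ð/ → /z/, giving /zaksɪaŋfsiv/.
The consonants /k/, /f/, /v/ cannot be parsed into a legal (C)V(N) syllable (only a nasal (/m/, /n/, or /ŋ/) is licensed in coda position; onsets are limited to one consonant).
Inserting the epenthetic vowel yields /k/ → /kɪ/, /f/ → /fi/, /v/ → /vi/.

zakɪsɪaŋfisivi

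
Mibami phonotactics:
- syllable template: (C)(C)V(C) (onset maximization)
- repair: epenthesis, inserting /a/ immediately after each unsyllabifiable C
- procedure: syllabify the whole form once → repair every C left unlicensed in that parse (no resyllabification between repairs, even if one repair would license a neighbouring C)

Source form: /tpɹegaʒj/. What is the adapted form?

tapɹegaʒja

Under (C)(C)V(C), the unsyllabifiable consonants are /t/, /j/ (at most one coda consonant is licensed; onsets may contain at most 2 consonants).
Each unlicensed consonant becomes the onset of a new syllable: /t/ → /ta/, /j/ → /ja/.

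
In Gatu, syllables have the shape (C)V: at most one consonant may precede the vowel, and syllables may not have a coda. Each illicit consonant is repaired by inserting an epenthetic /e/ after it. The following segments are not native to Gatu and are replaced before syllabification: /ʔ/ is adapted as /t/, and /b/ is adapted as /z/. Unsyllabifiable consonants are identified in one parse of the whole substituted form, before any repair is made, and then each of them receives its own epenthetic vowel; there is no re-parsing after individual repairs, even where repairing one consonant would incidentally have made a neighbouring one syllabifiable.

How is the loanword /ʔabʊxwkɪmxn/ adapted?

tazʊxewekɪmexene

Substitution: /ʔ/ → /t/, /b/ → /z/, giving /tazʊxwkɪmxn/.
Syllabifying with onset maximization leaves /x/, /w/, /m/, /x/, /n/ stranded (no codas are permitted; onsets are limited to one consonant).
Epenthesis after each stranded consonant: /x/ → /xe/, /w/ → /we/, /m/ → /me/, /x/ → /xe/, /n/ → /ne/.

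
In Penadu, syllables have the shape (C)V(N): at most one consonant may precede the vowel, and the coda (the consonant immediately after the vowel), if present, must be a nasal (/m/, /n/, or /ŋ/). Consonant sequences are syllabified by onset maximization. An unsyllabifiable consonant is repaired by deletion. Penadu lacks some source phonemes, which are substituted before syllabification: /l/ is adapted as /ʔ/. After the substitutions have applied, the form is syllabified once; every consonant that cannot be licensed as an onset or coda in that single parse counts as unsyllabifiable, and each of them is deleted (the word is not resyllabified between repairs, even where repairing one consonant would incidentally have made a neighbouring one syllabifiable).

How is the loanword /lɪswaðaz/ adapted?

Substitution: /l/ → /ʔ/, giving /ʔɪswaðaz/.
Syllabifying with onset maximization leaves /s/, /z/ stranded (only a nasal (/m/, /n/, or /ŋ/) is licensed in coda position; onsets are limited to one consonant).
Each unlicensed consonant is deleted: /s/, /z/.

ʔɪwaða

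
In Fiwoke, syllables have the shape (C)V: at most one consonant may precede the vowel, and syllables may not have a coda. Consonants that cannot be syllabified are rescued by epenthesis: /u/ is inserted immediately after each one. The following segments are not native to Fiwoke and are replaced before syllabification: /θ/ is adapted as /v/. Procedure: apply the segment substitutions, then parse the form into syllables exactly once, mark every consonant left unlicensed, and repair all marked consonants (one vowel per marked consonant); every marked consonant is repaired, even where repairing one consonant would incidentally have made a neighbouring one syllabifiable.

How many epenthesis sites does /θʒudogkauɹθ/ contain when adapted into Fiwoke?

4

After substitution the input is /vʒudogkauɹv/.
The unsyllabifiable consonants are /v/, /g/, /ɹ/, /v/; each receives one epenthetic vowel.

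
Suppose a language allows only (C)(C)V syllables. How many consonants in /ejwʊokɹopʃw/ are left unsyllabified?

Under (C)(C)V, the unsyllabifiable consonants are /p/, /ʃ/, /w/ (no codas are permitted; onsets may contain at most 2 consonants).

3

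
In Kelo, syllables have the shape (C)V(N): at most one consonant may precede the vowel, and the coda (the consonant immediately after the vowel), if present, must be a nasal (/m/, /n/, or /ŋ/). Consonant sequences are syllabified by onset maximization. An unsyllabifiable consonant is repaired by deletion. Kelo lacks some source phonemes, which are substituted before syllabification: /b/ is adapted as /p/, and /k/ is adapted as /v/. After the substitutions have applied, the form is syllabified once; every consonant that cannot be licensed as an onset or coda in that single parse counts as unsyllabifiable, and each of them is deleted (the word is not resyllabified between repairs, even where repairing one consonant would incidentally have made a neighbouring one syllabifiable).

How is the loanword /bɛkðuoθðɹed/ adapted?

pɛðuoɹe

Substitution: /b/ → /p/, /k/ → /v/, giving /pɛvðuoθðɹed/.
Under (C)V(N), the unsyllabifiable consonants are /v/, /θ/, /ð/, /d/ (only a nasal (/m/, /n/, or /ŋ/) is licensed in coda position; onsets are limited to one consonant).
Deleting the stranded consonants removes /v/, /θ/, /ð/, /d/.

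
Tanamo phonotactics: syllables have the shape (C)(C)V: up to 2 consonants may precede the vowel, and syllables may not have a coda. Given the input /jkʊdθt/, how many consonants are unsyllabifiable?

The consonants /d/, /θ/, /t/ cannot be parsed into a legal (C)(C)V syllable (no codas are permitted; onsets may contain at most 2 consonants).

3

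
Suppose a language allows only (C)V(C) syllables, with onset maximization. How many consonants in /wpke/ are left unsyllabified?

2

Under (C)V(C), the unsyllabifiable consonants are /w/, /p/ (at most one coda consonant is licensed; onsets are limited to one consonant).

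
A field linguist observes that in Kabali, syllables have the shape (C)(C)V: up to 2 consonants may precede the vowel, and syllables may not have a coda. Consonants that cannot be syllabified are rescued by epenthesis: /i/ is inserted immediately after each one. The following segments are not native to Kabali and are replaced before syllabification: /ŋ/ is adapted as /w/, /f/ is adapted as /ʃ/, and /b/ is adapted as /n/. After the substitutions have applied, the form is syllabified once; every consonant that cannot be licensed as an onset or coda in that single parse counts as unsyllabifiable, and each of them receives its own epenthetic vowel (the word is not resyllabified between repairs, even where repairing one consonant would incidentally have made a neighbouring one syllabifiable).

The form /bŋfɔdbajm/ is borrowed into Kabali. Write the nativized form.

niwʃɔdnajimi

Substitution: /b/ → /n/, /ŋ/ → /w/, /f/ → /ʃ/, giving /nwʃɔdnajm/.
Syllabifying with onset maximization leaves /n/, /j/, /m/ stranded (no codas are permitted; onsets may contain at most 2 consonants).
Each unlicensed consonant becomes the onset of a new syllable: /n/ → /ni/, /j/ → /ji/, /m/ → /mi/.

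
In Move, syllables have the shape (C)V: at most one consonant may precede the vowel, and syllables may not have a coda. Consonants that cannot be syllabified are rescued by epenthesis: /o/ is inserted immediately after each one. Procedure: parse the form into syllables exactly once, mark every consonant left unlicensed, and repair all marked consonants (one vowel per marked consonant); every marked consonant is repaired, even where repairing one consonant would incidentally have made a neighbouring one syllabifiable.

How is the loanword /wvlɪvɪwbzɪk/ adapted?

The consonants /w/, /v/, /w/, /b/, /k/ cannot be parsed into a legal (C)V syllable (no codas are permitted; onsets are limited to one consonant).
Each unlicensed consonant becomes the onset of a new syllable: /w/ → /wo/, /v/ → /vo/, /w/ → /wo/, /b/ → /bo/, /k/ → /ko/.

wovolɪvɪwobozɪko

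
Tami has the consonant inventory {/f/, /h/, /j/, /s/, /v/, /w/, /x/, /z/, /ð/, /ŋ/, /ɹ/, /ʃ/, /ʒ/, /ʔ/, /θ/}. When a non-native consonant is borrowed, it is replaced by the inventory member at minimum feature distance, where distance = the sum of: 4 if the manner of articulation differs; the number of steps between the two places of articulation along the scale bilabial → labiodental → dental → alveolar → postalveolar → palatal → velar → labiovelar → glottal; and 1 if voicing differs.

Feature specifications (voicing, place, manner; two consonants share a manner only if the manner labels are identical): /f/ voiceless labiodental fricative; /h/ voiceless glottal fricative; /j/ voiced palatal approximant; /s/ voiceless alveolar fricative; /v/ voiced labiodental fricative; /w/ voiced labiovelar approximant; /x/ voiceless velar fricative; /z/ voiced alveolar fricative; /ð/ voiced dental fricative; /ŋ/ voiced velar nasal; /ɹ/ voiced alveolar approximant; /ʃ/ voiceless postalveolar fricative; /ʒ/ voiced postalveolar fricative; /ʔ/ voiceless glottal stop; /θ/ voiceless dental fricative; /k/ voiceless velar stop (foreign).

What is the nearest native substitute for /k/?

/ʔ/ is closest: same manner (stop), place distance 2 (velar→glottal), same voicing; total 2. Next closest is /x/ at distance 4.

ʔ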